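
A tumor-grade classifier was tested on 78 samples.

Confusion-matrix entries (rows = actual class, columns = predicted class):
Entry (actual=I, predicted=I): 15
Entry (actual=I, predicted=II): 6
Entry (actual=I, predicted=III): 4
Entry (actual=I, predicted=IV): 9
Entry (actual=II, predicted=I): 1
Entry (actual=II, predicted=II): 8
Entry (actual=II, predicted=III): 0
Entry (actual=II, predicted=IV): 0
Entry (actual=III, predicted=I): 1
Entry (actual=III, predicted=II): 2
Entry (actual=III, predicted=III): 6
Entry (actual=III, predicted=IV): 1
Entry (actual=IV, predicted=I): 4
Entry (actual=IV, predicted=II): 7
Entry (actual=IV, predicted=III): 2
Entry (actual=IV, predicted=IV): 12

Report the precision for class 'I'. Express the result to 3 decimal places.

One-vs-rest for 'I': TP = diagonal; FP = other classes predicted 'I'; FN = 'I' predicted as other.
precision = TP/(TP+FP).
I: TP=15, FP=1+1+4=6 → 15/21 = 0.7143

0.714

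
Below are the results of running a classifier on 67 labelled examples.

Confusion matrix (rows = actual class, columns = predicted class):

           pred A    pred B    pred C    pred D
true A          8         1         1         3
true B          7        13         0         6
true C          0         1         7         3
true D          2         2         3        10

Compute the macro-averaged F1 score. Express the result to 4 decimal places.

Per-class F1 score (2·TP/(2·TP+FP+FN)):
  A: TP=8, FP=7+0+2=9, FN=1+1+3=5 → 16/30 = 0.53333
  B: TP=13, FP=1+1+2=4, FN=7+0+6=13 → 26/43 = 0.60465
  C: TP=7, FP=1+0+3=4, FN=0+1+3=4 → 14/22 = 0.63636
  D: TP=10, FP=3+6+3=12, FN=2+2+3=7 → 20/39 = 0.51282
Macro-F1 score = mean = (0.53333 + 0.60465 + 0.63636 + 0.51282) / 4 = 0.5718

0.5718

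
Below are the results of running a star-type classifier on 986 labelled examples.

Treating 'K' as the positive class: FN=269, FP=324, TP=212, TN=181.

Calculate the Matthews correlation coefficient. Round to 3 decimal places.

-0.202

MCC = (TP·TN − FP·FN) / √((TP+FP)(TP+FN)(TN+FP)(TN+FN))
Numerator = 212·181 − 324·269 = -48784
Denominator = √(536·481·505·450) = √58588686000 = 242050.9988
MCC = -48784 / 242050.9988 = -0.202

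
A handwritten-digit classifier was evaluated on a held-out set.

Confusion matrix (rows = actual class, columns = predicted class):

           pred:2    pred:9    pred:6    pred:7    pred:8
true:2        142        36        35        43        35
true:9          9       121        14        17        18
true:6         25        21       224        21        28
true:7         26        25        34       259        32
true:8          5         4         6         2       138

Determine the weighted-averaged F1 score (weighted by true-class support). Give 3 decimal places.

0.667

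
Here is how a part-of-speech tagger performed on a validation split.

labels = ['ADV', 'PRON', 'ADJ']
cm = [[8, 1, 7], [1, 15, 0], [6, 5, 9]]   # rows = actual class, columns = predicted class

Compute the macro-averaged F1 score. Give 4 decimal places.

Per-class F1 score (2·TP/(2·TP+FP+FN)):
  ADV: TP=8, FP=1+6=7, FN=1+7=8 → 16/31 = 0.51613
  PRON: TP=15, FP=1+5=6, FN=1+0=1 → 30/37 = 0.81081
  ADJ: TP=9, FP=7+0=7, FN=6+5=11 → 18/36 = 0.50000
Macro-F1 score = mean = (0.51613 + 0.81081 + 0.50000) / 3 = 0.6090

0.6090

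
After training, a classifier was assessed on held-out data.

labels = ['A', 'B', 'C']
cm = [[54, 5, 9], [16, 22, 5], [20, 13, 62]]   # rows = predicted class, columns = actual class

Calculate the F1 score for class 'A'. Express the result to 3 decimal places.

0.684

Take TP from the diagonal, FP from the rest of the 'A' prediction marginal, FN from the rest of the 'A' actual marginal.
F1 score = 2·TP/(2·TP+FP+FN).
A: TP=54, FP=5+9=14, FN=16+20=36 → 108/158 = 0.6835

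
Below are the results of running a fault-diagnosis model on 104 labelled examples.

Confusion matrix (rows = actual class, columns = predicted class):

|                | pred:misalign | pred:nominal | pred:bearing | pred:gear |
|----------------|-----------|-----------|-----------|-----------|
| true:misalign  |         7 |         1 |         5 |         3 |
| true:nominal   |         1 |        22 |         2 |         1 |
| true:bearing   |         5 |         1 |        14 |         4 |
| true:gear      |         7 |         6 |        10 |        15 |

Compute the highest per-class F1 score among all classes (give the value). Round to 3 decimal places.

0.786

Per-class F1 score (2·TP/(2·TP+FP+FN)):
  misalign: TP=7, FP=1+5+7=13, FN=1+5+3=9 → 14/36 = 0.3889
  nominal: TP=22, FP=1+1+6=8, FN=1+2+1=4 → 44/56 = 0.7857
  bearing: TP=14, FP=5+2+10=17, FN=5+1+4=10 → 28/55 = 0.5091
  gear: TP=15, FP=3+1+4=8, FN=7+6+10=23 → 30/61 = 0.4918
Highest is class 'nominal' with F1 score = 0.786.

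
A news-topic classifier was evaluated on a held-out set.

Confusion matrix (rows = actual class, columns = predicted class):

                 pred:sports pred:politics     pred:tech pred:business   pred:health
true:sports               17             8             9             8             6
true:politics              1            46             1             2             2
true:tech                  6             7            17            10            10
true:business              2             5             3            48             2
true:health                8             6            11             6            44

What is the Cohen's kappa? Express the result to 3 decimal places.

0.501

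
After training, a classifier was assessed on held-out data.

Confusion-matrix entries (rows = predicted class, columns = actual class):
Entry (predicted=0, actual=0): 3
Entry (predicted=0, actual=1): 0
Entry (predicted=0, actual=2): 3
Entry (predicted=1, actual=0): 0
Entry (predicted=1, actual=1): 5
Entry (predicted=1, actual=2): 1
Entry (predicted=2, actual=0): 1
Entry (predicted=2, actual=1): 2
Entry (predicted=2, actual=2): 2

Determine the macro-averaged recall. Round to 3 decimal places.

0.599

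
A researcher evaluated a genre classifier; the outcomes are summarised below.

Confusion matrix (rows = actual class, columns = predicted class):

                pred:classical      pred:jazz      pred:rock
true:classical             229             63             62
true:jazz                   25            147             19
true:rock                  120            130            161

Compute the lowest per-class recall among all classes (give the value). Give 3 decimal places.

Per-class recall (TP/(TP+FN)):
  classical: TP=229, FN=63+62=125 → 229/354 = 0.6469
  jazz: TP=147, FN=25+19=44 → 147/191 = 0.7696
  rock: TP=161, FN=120+130=250 → 161/411 = 0.3917
Lowest is class 'rock' with recall = 0.392.

0.392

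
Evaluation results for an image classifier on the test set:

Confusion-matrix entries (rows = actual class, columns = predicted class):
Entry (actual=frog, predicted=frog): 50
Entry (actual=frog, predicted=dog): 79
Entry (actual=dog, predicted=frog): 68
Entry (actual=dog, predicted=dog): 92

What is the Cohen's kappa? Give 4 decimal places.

Observed agreement pₒ = trace/N = 142/289 = 0.49135
Expected agreement pₑ = Σ (rowᵢ·colᵢ)/N² = (129·118 + 160·171)/289² = 0.50984
κ = (pₒ − pₑ)/(1 − pₑ) = (0.49135 − 0.50984)/(1 − 0.50984) = -0.0377

-0.0377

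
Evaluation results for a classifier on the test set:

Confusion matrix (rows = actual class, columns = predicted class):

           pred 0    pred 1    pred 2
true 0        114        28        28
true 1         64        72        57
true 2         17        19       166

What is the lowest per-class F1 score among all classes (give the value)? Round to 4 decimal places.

0.4615

Per-class F1 score (2·TP/(2·TP+FP+FN)):
  0: TP=114, FP=64+17=81, FN=28+28=56 → 228/365 = 0.62466
  1: TP=72, FP=28+19=47, FN=64+57=121 → 144/312 = 0.46154
  2: TP=166, FP=28+57=85, FN=17+19=36 → 332/453 = 0.73289
Lowest is class '1' with F1 score = 0.4615.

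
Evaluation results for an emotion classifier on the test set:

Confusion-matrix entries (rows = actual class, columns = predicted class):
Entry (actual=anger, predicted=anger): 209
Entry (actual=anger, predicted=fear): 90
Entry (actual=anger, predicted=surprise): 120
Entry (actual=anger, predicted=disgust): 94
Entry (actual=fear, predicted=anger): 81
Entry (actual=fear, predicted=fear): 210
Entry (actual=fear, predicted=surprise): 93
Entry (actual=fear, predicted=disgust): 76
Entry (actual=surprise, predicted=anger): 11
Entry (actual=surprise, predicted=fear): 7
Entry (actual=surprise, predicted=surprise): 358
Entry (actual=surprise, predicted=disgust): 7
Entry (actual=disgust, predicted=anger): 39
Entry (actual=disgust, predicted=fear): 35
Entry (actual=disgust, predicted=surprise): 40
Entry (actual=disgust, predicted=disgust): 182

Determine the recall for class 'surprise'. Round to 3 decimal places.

recall = TP/(TP+FN).
surprise: TP=358, FN=11+7+7=25 → 358/383 = 0.9347

0.935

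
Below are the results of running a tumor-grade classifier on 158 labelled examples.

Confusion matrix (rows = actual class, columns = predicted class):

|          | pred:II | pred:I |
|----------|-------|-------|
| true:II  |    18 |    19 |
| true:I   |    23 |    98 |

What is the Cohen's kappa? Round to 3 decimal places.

0.286

Observed agreement pₒ = trace/N = 116/158 = 0.7342
Expected agreement pₑ = Σ (rowᵢ·colᵢ)/N² = (37·41 + 121·117)/158² = 0.6279
κ = (pₒ − pₑ)/(1 − pₑ) = (0.7342 − 0.6279)/(1 − 0.6279) = 0.286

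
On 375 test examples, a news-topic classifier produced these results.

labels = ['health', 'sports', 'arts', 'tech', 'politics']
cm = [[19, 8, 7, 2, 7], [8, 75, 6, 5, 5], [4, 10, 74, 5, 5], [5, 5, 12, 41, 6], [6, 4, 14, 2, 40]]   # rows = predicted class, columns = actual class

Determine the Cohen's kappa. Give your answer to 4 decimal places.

0.5693

Observed agreement pₒ = trace/N = 249/375 = 0.66400
Expected agreement pₑ = Σ (rowᵢ·colᵢ)/N² = (42·43 + 102·99 + 113·98 + 55·69 + 63·66)/375² = 0.21995
κ = (pₒ − pₑ)/(1 − pₑ) = (0.66400 − 0.21995)/(1 − 0.21995) = 0.5693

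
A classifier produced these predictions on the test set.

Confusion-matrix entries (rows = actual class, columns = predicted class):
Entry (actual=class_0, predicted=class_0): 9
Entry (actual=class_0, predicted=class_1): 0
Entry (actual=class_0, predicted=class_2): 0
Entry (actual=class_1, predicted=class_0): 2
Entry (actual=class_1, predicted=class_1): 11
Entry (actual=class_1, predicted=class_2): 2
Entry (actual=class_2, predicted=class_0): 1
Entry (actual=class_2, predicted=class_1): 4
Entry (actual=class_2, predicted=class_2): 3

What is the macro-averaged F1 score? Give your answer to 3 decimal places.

Per-class F1 score (2·TP/(2·TP+FP+FN)):
  class_0: TP=9, FP=2+1=3, FN=0+0=0 → 18/21 = 0.8571
  class_1: TP=11, FP=0+4=4, FN=2+2=4 → 22/30 = 0.7333
  class_2: TP=3, FP=0+2=2, FN=1+4=5 → 6/13 = 0.4615
Macro-F1 score = mean = (0.8571 + 0.7333 + 0.4615) / 3 = 0.684

0.684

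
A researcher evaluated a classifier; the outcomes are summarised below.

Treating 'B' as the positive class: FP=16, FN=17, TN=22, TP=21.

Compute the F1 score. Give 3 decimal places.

0.560

Precision = TP/(TP+FP) = 21/37 = 0.5676
Recall = TP/(TP+FN) = 21/38 = 0.5526
F1 = 2·TP/(2·TP+FP+FN) = 42/75 = 0.560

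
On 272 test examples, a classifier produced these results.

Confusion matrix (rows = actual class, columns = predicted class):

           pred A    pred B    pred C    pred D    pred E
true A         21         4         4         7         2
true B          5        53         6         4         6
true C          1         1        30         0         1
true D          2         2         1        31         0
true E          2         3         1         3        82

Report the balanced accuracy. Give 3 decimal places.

0.788

Balanced accuracy = mean of per-class recall.
  A: recall = 21/38 = 0.5526
  B: recall = 53/74 = 0.7162
  C: recall = 30/33 = 0.9091
  D: recall = 31/36 = 0.8611
  E: recall = 82/91 = 0.9011
Mean = (0.5526 + 0.7162 + 0.9091 + 0.8611 + 0.9011) / 5 = 0.788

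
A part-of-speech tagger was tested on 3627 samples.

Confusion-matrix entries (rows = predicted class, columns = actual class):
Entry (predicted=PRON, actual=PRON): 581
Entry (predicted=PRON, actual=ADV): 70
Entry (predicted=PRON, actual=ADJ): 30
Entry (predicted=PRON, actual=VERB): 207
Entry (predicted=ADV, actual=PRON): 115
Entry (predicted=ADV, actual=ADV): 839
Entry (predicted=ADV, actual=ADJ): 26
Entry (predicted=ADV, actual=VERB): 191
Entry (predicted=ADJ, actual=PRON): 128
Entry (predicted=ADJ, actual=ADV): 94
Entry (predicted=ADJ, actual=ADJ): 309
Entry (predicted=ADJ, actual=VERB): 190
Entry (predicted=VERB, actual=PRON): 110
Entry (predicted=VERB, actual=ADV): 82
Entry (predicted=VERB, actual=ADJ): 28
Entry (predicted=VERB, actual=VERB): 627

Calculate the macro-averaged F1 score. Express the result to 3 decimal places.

0.636

Per-class F1 score (2·TP/(2·TP+FP+FN)):
  PRON: TP=581, FP=70+30+207=307, FN=115+128+110=353 → 1162/1822 = 0.6378
  ADV: TP=839, FP=115+26+191=332, FN=70+94+82=246 → 1678/2256 = 0.7438
  ADJ: TP=309, FP=128+94+190=412, FN=30+26+28=84 → 618/1114 = 0.5548
  VERB: TP=627, FP=110+82+28=220, FN=207+191+190=588 → 1254/2062 = 0.6081
Macro-F1 score = mean = (0.6378 + 0.7438 + 0.5548 + 0.6081) / 4 = 0.636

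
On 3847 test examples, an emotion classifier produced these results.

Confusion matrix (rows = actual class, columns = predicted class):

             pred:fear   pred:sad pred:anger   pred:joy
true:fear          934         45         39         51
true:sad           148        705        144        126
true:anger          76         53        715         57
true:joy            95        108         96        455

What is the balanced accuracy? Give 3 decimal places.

0.725

Balanced accuracy = mean of per-class recall.
  fear: recall = 934/1069 = 0.8737
  sad: recall = 705/1123 = 0.6278
  anger: recall = 715/901 = 0.7936
  joy: recall = 455/754 = 0.6034
Mean = (0.8737 + 0.6278 + 0.7936 + 0.6034) / 4 = 0.725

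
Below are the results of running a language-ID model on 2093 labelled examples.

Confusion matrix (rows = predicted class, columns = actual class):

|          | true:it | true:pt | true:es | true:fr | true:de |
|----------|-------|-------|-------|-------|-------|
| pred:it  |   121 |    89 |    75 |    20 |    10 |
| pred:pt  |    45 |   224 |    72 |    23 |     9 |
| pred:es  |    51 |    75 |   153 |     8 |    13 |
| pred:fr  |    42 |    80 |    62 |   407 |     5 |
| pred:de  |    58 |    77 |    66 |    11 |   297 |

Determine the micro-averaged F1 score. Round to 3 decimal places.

Micro-averaging pools counts across classes: ΣTP=1202, ΣFP=891, ΣFN=891.
Micro-F1 score = 2·TP/(2·TP+FP+FN) on pooled counts = 0.574 (equals overall accuracy in single-label multiclass).

0.574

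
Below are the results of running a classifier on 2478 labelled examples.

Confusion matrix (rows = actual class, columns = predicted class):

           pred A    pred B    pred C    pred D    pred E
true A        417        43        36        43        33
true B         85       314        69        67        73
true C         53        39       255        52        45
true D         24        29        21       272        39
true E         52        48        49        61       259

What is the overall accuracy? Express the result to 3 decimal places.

0.612

Accuracy = trace / total = (417+314+255+272+259=1517) / 2478 = 1517/2478 = 0.612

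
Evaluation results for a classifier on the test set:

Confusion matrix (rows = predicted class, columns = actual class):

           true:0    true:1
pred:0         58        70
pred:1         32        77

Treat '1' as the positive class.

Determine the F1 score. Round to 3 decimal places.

Precision = TP/(TP+FP) = 77/109 = 0.7064
Recall = TP/(TP+FN) = 77/147 = 0.5238
F1 = 2·TP/(2·TP+FP+FN) = 154/256 = 0.602

0.602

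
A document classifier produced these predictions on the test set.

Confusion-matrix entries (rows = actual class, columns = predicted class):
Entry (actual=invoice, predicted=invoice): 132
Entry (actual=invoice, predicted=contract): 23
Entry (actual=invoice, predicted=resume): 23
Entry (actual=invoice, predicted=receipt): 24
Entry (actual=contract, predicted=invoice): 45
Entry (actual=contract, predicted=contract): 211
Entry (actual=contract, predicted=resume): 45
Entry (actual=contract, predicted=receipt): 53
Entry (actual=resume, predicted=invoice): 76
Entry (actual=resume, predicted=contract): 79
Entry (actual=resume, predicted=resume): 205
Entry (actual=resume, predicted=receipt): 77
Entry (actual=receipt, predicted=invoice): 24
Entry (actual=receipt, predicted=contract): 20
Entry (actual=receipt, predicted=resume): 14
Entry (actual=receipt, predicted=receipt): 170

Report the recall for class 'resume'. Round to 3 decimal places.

Treat 'resume' as positive and all other classes as negative.
recall = TP/(TP+FN).
resume: TP=205, FN=76+79+77=232 → 205/437 = 0.4691

0.469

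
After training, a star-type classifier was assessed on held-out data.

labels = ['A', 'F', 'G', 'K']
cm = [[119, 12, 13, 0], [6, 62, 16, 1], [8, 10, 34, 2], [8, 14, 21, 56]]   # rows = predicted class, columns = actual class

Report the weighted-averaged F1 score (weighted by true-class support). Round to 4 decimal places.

0.6999

Per-class F1 score (2·TP/(2·TP+FP+FN)):
  A: TP=119, FP=12+13+0=25, FN=6+8+8=22 → 238/285 = 0.83509
  F: TP=62, FP=6+16+1=23, FN=12+10+14=36 → 124/183 = 0.67760
  G: TP=34, FP=8+10+2=20, FN=13+16+21=50 → 68/138 = 0.49275
  K: TP=56, FP=8+14+21=43, FN=0+1+2=3 → 112/158 = 0.70886
Weighted-F1 score = Σ (supportᵢ/N)·F1 scoreᵢ with N=382: (141/382)·0.83509 + (98/382)·0.67760 + (84/382)·0.49275 + (59/382)·0.70886 = 0.6999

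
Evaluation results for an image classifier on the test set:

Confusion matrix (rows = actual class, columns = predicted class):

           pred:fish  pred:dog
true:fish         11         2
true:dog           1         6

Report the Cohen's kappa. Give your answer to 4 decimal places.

0.6809

Observed agreement pₒ = trace/N = 17/20 = 0.85000
Expected agreement pₑ = Σ (rowᵢ·colᵢ)/N² = (13·12 + 7·8)/20² = 0.53000
κ = (pₒ − pₑ)/(1 − pₑ) = (0.85000 − 0.53000)/(1 − 0.53000) = 0.6809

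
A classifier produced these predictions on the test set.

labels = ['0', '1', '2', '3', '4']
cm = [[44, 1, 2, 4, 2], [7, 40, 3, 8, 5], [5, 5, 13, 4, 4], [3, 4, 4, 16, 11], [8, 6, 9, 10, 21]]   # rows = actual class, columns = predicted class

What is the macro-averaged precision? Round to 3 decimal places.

Per-class precision (TP/(TP+FP)):
  0: TP=44, FP=7+5+3+8=23 → 44/67 = 0.6567
  1: TP=40, FP=1+5+4+6=16 → 40/56 = 0.7143
  2: TP=13, FP=2+3+4+9=18 → 13/31 = 0.4194
  3: TP=16, FP=4+8+4+10=26 → 16/42 = 0.3810
  4: TP=21, FP=2+5+4+11=22 → 21/43 = 0.4884
Macro-precision = mean = (0.6567 + 0.7143 + 0.4194 + 0.3810 + 0.4884) / 5 = 0.532

0.532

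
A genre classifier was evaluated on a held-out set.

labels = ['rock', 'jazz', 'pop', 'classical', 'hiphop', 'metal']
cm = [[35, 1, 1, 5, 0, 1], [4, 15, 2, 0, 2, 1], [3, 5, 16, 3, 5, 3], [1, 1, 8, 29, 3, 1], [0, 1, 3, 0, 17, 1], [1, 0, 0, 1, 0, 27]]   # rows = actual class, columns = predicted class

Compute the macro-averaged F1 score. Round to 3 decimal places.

Per-class F1 score (2·TP/(2·TP+FP+FN)):
  rock: TP=35, FP=4+3+1+0+1=9, FN=1+1+5+0+1=8 → 70/87 = 0.8046
  jazz: TP=15, FP=1+5+1+1+0=8, FN=4+2+0+2+1=9 → 30/47 = 0.6383
  pop: TP=16, FP=1+2+8+3+0=14, FN=3+5+3+5+3=19 → 32/65 = 0.4923
  classical: TP=29, FP=5+0+3+0+1=9, FN=1+1+8+3+1=14 → 58/81 = 0.7160
  hiphop: TP=17, FP=0+2+5+3+0=10, FN=0+1+3+0+1=5 → 34/49 = 0.6939
  metal: TP=27, FP=1+1+3+1+1=7, FN=1+0+0+1+0=2 → 54/63 = 0.8571
Macro-F1 score = mean = (0.8046 + 0.6383 + 0.4923 + 0.7160 + 0.6939 + 0.8571) / 6 = 0.700

0.700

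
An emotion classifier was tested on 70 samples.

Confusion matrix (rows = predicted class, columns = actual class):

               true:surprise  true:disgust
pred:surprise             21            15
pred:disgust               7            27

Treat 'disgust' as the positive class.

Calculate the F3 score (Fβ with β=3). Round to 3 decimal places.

Fβ = (1+β²)·TP / ((1+β²)·TP + β²·FN + FP), with β²=9
= 10·27 / (10·27 + 9·15 + 7) = 0.655

0.655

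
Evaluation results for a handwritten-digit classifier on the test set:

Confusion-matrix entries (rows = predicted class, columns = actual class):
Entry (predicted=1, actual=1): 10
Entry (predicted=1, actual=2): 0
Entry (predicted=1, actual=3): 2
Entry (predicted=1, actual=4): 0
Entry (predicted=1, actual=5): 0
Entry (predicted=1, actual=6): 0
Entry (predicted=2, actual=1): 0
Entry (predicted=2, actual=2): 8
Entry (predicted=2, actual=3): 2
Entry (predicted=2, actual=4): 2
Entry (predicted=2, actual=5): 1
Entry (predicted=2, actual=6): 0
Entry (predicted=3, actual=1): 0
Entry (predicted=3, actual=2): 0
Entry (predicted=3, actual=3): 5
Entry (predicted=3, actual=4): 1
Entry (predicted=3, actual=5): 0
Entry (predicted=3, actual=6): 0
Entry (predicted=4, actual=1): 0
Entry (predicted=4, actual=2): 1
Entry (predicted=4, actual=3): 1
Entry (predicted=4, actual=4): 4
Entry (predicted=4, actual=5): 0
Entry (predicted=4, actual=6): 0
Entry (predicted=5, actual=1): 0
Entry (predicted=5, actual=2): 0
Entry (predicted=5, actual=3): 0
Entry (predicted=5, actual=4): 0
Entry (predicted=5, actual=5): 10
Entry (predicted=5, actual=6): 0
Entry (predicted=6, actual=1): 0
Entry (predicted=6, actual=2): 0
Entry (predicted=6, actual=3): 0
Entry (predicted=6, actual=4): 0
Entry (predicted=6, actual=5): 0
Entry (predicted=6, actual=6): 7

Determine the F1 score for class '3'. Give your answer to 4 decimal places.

Take TP from the diagonal, FP from the rest of the '3' prediction marginal, FN from the rest of the '3' actual marginal.
F1 score = 2·TP/(2·TP+FP+FN).
3: TP=5, FP=0+0+1+0+0=1, FN=2+2+1+0+0=5 → 10/16 = 0.62500

0.6250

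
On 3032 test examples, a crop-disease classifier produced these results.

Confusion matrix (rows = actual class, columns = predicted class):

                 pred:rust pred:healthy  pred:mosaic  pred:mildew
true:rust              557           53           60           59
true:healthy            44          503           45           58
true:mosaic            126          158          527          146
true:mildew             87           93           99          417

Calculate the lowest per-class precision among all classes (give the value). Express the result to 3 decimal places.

0.613

Per-class precision (TP/(TP+FP)):
  rust: TP=557, FP=44+126+87=257 → 557/814 = 0.6843
  healthy: TP=503, FP=53+158+93=304 → 503/807 = 0.6233
  mosaic: TP=527, FP=60+45+99=204 → 527/731 = 0.7209
  mildew: TP=417, FP=59+58+146=263 → 417/680 = 0.6132
Lowest is class 'mildew' with precision = 0.613.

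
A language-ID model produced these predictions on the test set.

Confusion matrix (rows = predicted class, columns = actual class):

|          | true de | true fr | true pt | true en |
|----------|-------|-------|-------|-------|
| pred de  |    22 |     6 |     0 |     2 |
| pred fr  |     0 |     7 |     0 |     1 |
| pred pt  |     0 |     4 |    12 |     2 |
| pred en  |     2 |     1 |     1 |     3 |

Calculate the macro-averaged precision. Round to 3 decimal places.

0.676

Per-class precision (TP/(TP+FP)):
  de: TP=22, FP=6+0+2=8 → 22/30 = 0.7333
  fr: TP=7, FP=0+0+1=1 → 7/8 = 0.8750
  pt: TP=12, FP=0+4+2=6 → 12/18 = 0.6667
  en: TP=3, FP=2+1+1=4 → 3/7 = 0.4286
Macro-precision = mean = (0.7333 + 0.8750 + 0.6667 + 0.4286) / 4 = 0.676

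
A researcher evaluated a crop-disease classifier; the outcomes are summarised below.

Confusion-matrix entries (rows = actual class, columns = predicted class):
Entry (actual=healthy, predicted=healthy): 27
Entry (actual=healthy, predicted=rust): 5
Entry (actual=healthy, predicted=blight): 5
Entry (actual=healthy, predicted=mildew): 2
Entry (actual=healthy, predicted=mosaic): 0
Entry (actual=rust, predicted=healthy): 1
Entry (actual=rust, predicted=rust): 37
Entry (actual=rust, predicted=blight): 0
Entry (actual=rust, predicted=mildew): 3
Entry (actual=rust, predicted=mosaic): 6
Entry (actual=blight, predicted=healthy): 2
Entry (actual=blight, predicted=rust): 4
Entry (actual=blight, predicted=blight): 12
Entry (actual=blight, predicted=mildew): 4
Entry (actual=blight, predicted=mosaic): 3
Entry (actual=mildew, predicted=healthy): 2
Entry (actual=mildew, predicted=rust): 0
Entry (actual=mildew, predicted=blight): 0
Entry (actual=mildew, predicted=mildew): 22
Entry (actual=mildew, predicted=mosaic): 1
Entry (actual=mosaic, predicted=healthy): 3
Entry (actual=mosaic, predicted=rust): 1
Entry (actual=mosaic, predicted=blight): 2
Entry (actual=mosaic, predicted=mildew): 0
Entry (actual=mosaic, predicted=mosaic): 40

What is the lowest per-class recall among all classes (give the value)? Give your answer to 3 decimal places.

Per-class recall (TP/(TP+FN)):
  healthy: TP=27, FN=5+5+2+0=12 → 27/39 = 0.6923
  rust: TP=37, FN=1+0+3+6=10 → 37/47 = 0.7872
  blight: TP=12, FN=2+4+4+3=13 → 12/25 = 0.4800
  mildew: TP=22, FN=2+0+0+1=3 → 22/25 = 0.8800
  mosaic: TP=40, FN=3+1+2+0=6 → 40/46 = 0.8696
Lowest is class 'blight' with recall = 0.480.

0.480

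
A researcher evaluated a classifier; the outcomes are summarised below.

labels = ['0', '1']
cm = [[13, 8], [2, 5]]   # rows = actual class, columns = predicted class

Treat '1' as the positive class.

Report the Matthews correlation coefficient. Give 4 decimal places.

MCC = (TP·TN − FP·FN) / √((TP+FP)(TP+FN)(TN+FP)(TN+FN))
Numerator = 5·13 − 8·2 = 49
Denominator = √(13·7·21·15) = √28665 = 169.3074
MCC = 49 / 169.3074 = 0.2894

0.2894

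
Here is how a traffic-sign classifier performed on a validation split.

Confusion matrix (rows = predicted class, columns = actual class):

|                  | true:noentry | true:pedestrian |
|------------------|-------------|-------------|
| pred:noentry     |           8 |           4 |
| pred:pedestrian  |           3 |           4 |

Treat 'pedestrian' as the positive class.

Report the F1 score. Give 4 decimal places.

Precision = TP/(TP+FP) = 4/7 = 0.5714
Recall = TP/(TP+FN) = 4/8 = 0.5000
F1 = 2·TP/(2·TP+FP+FN) = 8/15 = 0.5333

0.5333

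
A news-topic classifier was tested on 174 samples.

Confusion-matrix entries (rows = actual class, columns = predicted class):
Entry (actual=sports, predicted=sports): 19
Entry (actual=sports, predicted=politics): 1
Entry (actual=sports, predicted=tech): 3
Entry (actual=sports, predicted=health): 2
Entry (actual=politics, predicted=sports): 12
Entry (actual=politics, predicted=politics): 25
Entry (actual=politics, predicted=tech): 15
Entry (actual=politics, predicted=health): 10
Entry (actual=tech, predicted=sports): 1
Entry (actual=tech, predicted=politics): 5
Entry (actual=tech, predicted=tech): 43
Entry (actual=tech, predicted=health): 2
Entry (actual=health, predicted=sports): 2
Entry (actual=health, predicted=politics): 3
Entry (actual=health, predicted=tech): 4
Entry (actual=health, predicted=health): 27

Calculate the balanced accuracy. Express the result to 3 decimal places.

Balanced accuracy = mean of per-class recall.
  sports: recall = 19/25 = 0.7600
  politics: recall = 25/62 = 0.4032
  tech: recall = 43/51 = 0.8431
  health: recall = 27/36 = 0.7500
Mean = (0.7600 + 0.4032 + 0.8431 + 0.7500) / 4 = 0.689

0.689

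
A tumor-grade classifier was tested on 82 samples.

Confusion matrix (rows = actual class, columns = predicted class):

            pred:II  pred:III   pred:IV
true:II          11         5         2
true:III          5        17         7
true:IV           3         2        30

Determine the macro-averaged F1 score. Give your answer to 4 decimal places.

0.6823

Per-class F1 score (2·TP/(2·TP+FP+FN)):
  II: TP=11, FP=5+3=8, FN=5+2=7 → 22/37 = 0.59459
  III: TP=17, FP=5+2=7, FN=5+7=12 → 34/53 = 0.64151
  IV: TP=30, FP=2+7=9, FN=3+2=5 → 60/74 = 0.81081
Macro-F1 score = mean = (0.59459 + 0.64151 + 0.81081) / 3 = 0.6823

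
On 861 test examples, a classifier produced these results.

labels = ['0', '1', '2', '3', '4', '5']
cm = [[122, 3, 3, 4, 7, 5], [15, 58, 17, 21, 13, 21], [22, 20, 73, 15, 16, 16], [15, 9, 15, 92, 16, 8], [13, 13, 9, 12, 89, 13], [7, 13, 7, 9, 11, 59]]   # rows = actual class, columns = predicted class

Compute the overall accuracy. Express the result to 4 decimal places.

Accuracy = trace / total = (122+58+73+92+89+59=493) / 861 = 493/861 = 0.5726

0.5726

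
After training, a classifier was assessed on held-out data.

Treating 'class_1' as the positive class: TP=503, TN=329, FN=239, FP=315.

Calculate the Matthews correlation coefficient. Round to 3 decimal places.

0.191

MCC = (TP·TN − FP·FN) / √((TP+FP)(TP+FN)(TN+FP)(TN+FN))
Numerator = 503·329 − 315·239 = 90202
Denominator = √(818·742·644·568) = √222019649152 = 471189.6106
MCC = 90202 / 471189.6106 = 0.191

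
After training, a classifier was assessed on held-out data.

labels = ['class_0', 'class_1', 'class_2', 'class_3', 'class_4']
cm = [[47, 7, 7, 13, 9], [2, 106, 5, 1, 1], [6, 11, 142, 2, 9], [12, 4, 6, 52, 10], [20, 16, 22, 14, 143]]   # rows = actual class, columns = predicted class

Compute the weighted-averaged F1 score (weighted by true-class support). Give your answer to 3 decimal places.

Per-class F1 score (2·TP/(2·TP+FP+FN)):
  class_0: TP=47, FP=2+6+12+20=40, FN=7+7+13+9=36 → 94/170 = 0.5529
  class_1: TP=106, FP=7+11+4+16=38, FN=2+5+1+1=9 → 212/259 = 0.8185
  class_2: TP=142, FP=7+5+6+22=40, FN=6+11+2+9=28 → 284/352 = 0.8068
  class_3: TP=52, FP=13+1+2+14=30, FN=12+4+6+10=32 → 104/166 = 0.6265
  class_4: TP=143, FP=9+1+9+10=29, FN=20+16+22+14=72 → 286/387 = 0.7390
Weighted-F1 score = Σ (supportᵢ/N)·F1 scoreᵢ with N=667: (83/667)·0.5529 + (115/667)·0.8185 + (170/667)·0.8068 + (84/667)·0.6265 + (215/667)·0.7390 = 0.733

0.733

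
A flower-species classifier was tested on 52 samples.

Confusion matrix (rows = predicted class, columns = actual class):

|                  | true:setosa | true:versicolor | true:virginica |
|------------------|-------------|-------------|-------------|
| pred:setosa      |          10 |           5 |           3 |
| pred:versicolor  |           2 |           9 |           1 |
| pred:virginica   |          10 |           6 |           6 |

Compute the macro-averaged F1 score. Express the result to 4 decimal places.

Per-class F1 score (2·TP/(2·TP+FP+FN)):
  setosa: TP=10, FP=5+3=8, FN=2+10=12 → 20/40 = 0.50000
  versicolor: TP=9, FP=2+1=3, FN=5+6=11 → 18/32 = 0.56250
  virginica: TP=6, FP=10+6=16, FN=3+1=4 → 12/32 = 0.37500
Macro-F1 score = mean = (0.50000 + 0.56250 + 0.37500) / 3 = 0.4792

0.4792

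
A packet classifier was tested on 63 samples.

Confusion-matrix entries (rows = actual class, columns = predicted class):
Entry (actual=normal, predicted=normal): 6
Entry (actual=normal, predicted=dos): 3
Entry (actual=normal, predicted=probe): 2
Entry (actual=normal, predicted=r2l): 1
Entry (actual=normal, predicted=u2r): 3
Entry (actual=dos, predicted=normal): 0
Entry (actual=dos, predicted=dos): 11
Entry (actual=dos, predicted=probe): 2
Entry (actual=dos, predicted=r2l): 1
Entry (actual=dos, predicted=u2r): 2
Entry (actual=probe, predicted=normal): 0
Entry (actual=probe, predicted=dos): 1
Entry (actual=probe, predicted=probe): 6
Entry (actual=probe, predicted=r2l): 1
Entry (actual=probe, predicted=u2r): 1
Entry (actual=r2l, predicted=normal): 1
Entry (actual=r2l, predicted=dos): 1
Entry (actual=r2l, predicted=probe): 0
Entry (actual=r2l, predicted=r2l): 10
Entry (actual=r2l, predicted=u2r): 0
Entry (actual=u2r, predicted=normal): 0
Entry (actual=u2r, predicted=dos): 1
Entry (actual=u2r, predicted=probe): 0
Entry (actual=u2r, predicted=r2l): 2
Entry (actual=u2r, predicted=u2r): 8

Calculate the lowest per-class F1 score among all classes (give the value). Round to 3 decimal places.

Per-class F1 score (2·TP/(2·TP+FP+FN)):
  normal: TP=6, FP=0+0+1+0=1, FN=3+2+1+3=9 → 12/22 = 0.5455
  dos: TP=11, FP=3+1+1+1=6, FN=0+2+1+2=5 → 22/33 = 0.6667
  probe: TP=6, FP=2+2+0+0=4, FN=0+1+1+1=3 → 12/19 = 0.6316
  r2l: TP=10, FP=1+1+1+2=5, FN=1+1+0+0=2 → 20/27 = 0.7407
  u2r: TP=8, FP=3+2+1+0=6, FN=0+1+0+2=3 → 16/25 = 0.6400
Lowest is class 'normal' with F1 score = 0.545.

0.545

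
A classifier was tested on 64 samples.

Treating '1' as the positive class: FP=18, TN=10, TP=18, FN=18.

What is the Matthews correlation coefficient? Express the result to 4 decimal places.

-0.1429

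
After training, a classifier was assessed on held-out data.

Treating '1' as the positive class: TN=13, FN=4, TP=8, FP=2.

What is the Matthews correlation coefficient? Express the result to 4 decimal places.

MCC = (TP·TN − FP·FN) / √((TP+FP)(TP+FN)(TN+FP)(TN+FN))
Numerator = 8·13 − 2·4 = 96
Denominator = √(10·12·15·17) = √30600 = 174.9286
MCC = 96 / 174.9286 = 0.5488

0.5488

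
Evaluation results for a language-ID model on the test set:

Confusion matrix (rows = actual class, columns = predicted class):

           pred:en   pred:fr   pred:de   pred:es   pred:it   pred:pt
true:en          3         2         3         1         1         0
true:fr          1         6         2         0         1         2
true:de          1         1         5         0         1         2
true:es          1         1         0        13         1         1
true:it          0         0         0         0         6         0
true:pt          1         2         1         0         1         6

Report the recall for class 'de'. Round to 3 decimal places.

One-vs-rest for 'de': TP = diagonal; FP = other classes predicted 'de'; FN = 'de' predicted as other.
recall = TP/(TP+FN).
de: TP=5, FN=1+1+0+1+2=5 → 5/10 = 0.5000

0.500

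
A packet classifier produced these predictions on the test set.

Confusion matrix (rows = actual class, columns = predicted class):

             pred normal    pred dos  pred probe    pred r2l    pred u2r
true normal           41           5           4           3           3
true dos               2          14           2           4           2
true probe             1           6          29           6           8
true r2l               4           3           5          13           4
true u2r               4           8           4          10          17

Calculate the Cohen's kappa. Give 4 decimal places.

0.4500

Observed agreement pₒ = trace/N = 114/202 = 0.56436
Expected agreement pₑ = Σ (rowᵢ·colᵢ)/N² = (56·52 + 24·36 + 50·44 + 29·36 + 43·34)/202² = 0.20787
κ = (pₒ − pₑ)/(1 − pₑ) = (0.56436 − 0.20787)/(1 − 0.20787) = 0.4500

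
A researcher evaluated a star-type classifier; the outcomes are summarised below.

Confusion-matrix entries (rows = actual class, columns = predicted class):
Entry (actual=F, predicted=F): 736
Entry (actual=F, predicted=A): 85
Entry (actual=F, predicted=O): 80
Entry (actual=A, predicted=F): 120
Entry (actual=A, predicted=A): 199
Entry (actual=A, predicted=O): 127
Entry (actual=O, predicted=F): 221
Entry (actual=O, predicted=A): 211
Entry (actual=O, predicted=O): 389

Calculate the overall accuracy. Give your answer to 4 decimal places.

Accuracy = trace / total = (736+199+389=1324) / 2168 = 1324/2168 = 0.6107

0.6107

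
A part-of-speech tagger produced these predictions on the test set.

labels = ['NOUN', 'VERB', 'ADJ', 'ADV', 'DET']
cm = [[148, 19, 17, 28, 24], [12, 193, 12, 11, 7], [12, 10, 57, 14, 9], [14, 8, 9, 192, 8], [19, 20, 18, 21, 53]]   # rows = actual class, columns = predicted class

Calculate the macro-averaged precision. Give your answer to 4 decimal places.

Per-class precision (TP/(TP+FP)):
  NOUN: TP=148, FP=12+12+14+19=57 → 148/205 = 0.72195
  VERB: TP=193, FP=19+10+8+20=57 → 193/250 = 0.77200
  ADJ: TP=57, FP=17+12+9+18=56 → 57/113 = 0.50442
  ADV: TP=192, FP=28+11+14+21=74 → 192/266 = 0.72180
  DET: TP=53, FP=24+7+9+8=48 → 53/101 = 0.52475
Macro-precision = mean = (0.72195 + 0.77200 + 0.50442 + 0.72180 + 0.52475) / 5 = 0.6490

0.6490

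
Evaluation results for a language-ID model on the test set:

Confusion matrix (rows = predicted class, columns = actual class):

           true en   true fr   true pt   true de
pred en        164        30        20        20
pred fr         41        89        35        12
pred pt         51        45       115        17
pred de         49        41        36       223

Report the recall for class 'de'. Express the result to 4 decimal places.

0.8199

Treat 'de' as positive and all other classes as negative.
recall = TP/(TP+FN).
de: TP=223, FN=20+12+17=49 → 223/272 = 0.81985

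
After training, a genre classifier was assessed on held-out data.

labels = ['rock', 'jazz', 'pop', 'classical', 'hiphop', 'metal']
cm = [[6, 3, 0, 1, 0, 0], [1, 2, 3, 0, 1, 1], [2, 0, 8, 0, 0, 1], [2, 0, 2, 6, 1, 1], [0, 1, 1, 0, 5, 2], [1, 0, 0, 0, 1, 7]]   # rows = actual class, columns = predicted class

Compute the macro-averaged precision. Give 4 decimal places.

0.5784

Per-class precision (TP/(TP+FP)):
  rock: TP=6, FP=1+2+2+0+1=6 → 6/12 = 0.50000
  jazz: TP=2, FP=3+0+0+1+0=4 → 2/6 = 0.33333
  pop: TP=8, FP=0+3+2+1+0=6 → 8/14 = 0.57143
  classical: TP=6, FP=1+0+0+0+0=1 → 6/7 = 0.85714
  hiphop: TP=5, FP=0+1+0+1+1=3 → 5/8 = 0.62500
  metal: TP=7, FP=0+1+1+1+2=5 → 7/12 = 0.58333
Macro-precision = mean = (0.50000 + 0.33333 + 0.57143 + 0.85714 + 0.62500 + 0.58333) / 6 = 0.5784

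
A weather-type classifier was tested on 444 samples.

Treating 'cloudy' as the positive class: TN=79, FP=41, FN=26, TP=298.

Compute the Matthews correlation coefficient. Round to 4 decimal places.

MCC = (TP·TN − FP·FN) / √((TP+FP)(TP+FN)(TN+FP)(TN+FN))
Numerator = 298·79 − 41·26 = 22476
Denominator = √(339·324·120·105) = √1383933600 = 37201.2580
MCC = 22476 / 37201.2580 = 0.6042

0.6042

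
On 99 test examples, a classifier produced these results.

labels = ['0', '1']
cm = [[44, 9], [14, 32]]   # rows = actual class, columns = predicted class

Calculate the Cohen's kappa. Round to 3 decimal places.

0.530

Observed agreement pₒ = trace/N = 76/99 = 0.7677
Expected agreement pₑ = Σ (rowᵢ·colᵢ)/N² = (53·58 + 46·41)/99² = 0.5061
κ = (pₒ − pₑ)/(1 − pₑ) = (0.7677 − 0.5061)/(1 − 0.5061) = 0.530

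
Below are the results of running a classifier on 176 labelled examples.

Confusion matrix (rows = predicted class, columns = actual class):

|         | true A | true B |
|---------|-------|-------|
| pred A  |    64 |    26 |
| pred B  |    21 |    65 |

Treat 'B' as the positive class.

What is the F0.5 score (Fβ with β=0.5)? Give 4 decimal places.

Fβ = (1+β²)·TP / ((1+β²)·TP + β²·FN + FP), with β²=1/4
= 1.25·65 / (1.25·65 + 0.25·26 + 21) = 0.7471

0.7471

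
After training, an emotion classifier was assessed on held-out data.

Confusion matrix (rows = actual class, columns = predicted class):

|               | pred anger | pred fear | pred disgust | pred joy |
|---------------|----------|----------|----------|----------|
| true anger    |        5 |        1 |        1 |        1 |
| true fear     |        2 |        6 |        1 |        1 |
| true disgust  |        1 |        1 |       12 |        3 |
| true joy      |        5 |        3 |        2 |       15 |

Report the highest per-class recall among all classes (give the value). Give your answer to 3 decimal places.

0.706

Per-class recall (TP/(TP+FN)):
  anger: TP=5, FN=1+1+1=3 → 5/8 = 0.6250
  fear: TP=6, FN=2+1+1=4 → 6/10 = 0.6000
  disgust: TP=12, FN=1+1+3=5 → 12/17 = 0.7059
  joy: TP=15, FN=5+3+2=10 → 15/25 = 0.6000
Highest is class 'disgust' with recall = 0.706.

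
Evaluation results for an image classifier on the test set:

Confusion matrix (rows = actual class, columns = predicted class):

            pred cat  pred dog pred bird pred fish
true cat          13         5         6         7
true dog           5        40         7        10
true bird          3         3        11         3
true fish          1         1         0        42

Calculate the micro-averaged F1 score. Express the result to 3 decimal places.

Micro-averaging pools counts across classes: ΣTP=106, ΣFP=51, ΣFN=51.
Micro-F1 score = 2·TP/(2·TP+FP+FN) on pooled counts = 0.675 (equals overall accuracy in single-label multiclass).

0.675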